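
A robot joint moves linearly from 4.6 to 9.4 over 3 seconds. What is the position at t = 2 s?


s = t/T = 2/3 = 0.6667
p(t) = p0 + (pf-p0)*s
= 4.6 + (9.4 - 4.6) * 0.6667
= 7.8


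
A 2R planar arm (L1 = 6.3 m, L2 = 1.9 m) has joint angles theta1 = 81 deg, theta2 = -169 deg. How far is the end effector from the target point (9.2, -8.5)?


End effector via forward kinematics:
x = L1*cos(t1) + L2*cos(t1+t2) = 1.0518
y = L1*sin(t1) + L2*sin(t1+t2) = 4.3236
Distance to target:
d = sqrt((9.2 - 1.0518)^2 + (-8.5 - 4.3236)^2)
= sqrt(66.3924 + 164.4446)
= 15.1933 m


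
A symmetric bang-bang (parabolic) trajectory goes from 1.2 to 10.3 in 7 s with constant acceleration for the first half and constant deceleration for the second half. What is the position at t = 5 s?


Symmetric rest-to-rest: each phase covers (pf-p0)/2 in time T/2. 0.5*a*(T/2)^2 = (pf-p0)/2 => a = 4*(pf-p0)/T^2
a = 4*(10.3-1.2)/7^2 = 0.7429
t = 5 is in the deceleration phase (t > T/2).
p = pf - 0.5*a*(T-t)^2 = 10.3 - 0.5*0.7429*2^2
= 8.8143


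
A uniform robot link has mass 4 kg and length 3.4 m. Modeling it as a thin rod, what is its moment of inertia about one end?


I = (1/3) * m * L^2
= (1/3) * 4 * 3.4^2
= 0.333333 * 4 * 11.56
= 15.4133 kg*m^2


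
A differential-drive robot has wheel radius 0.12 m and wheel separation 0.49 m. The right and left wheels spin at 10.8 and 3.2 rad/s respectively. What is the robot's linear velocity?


vR = r*wR = 0.12*10.8 = 1.296 m/s
vL = r*wL = 0.12*3.2 = 0.384 m/s
v = (vR+vL)/2 = 0.84 m/s
omega = (vR-vL)/L = 1.8612 rad/s
linear velocity = 0.84 m/s


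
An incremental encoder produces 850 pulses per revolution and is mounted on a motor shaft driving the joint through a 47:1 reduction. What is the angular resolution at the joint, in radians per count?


counts per rev = 850
effective counts at joint = 850 * 47 = 39950
resolution = 2*pi / 39950
= 1.5728e-04 rad/count


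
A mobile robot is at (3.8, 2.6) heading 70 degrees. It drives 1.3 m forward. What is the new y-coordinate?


y_new = y0 + d*sin(theta)
= 2.6 + 1.3*sin(70)
= 2.6 + 1.2216
= 3.8216


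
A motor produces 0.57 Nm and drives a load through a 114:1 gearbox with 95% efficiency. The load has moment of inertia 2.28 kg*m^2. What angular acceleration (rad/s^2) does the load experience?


tau_out = tau_motor * N * eta
= 0.57 * 114 * 0.95 = 61.731 Nm
alpha = tau_out / I = 61.731 / 2.28
= 27.075 rad/s^2


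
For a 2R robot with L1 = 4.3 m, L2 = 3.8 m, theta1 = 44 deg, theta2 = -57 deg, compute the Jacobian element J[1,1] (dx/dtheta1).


J[1,1] = -L1*sin(t1) - L2*sin(t1+t2)
= -4.3*sin(44) - 3.8*sin(-13)
= -2.1322


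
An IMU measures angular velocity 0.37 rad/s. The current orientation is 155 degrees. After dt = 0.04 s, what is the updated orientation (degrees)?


delta_theta = w * dt = 0.37 * 0.04 = 0.0148 rad
= 0.848 deg
theta_new = 155 + 0.848 = 155.848 deg


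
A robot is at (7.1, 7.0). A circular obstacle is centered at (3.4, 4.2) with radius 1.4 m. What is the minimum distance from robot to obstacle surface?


center_dist = sqrt((7.1-3.4)^2 + (7.0-4.2)^2)
= sqrt(13.69 + 7.84)
= 4.64
min_dist = center_dist - radius = 4.64 - 1.4 = 3.24 m


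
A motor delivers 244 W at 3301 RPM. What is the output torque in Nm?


omega = 3301 * 2*pi/60 = 345.6799 rad/s
tau = P / omega = 244 / 345.6799
= 0.7059 Nm


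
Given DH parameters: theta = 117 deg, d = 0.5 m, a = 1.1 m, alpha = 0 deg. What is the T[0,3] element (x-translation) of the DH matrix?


T[0,3] = a * cos(theta)
= 1.1 * cos(117 deg)
= 1.1 * -0.454
= -0.4994


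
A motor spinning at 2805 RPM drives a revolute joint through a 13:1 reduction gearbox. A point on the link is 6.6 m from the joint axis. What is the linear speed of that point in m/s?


omega_motor = 2805 * 2*pi/60 = 293.7389 rad/s
omega_joint = omega_motor / 13 = 22.5953 rad/s
v = omega_joint * r = 22.5953 * 6.6
= 149.129 m/s


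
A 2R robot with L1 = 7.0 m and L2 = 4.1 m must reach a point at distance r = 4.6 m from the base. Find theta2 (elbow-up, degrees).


cos(theta2) = (r^2 - L1^2 - L2^2) / (2*L1*L2)
cos(theta2) = (21.16 - 49.0 - 16.81) / 57.4
cos(theta2) = -0.777875
theta2 = 141.0664 degrees


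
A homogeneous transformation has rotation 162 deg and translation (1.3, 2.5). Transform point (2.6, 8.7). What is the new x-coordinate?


x' = cos(theta)*px - sin(theta)*py + tx
= -0.9511*2.6 - 0.309*8.7 + 1.3
= -3.8612


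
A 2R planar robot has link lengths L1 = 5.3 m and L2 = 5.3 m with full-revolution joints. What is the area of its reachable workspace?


r_max = L1 + L2 = 10.6 m
r_min = |L1 - L2| = 0.0 m
Area = pi*(r_max^2 - r_min^2)
= pi*(112.36 - 0.0)
= pi * 112.36
= 352.9894 m^2


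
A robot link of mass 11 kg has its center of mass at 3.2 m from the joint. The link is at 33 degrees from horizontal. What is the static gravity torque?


tau = m*g*L*cos(angle)
= 11 * 9.81 * 3.2 * cos(33 deg)
= 11 * 9.81 * 3.2 * 0.8387
= 289.603 Nm


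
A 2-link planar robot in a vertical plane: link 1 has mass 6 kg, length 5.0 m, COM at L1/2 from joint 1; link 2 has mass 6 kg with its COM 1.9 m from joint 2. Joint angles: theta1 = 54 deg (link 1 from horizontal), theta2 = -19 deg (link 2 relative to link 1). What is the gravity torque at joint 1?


Horizontal distance from joint 1 to link-1 COM:
  x_c1 = (L1/2)*cos(t1) = 2.5 * 0.5878 = 1.4695 m
Horizontal distance from joint 1 to link-2 COM:
  x_c2 = L1*cos(t1) + Lc2*cos(t1+t2)
       = 5.0*0.5878 + 1.9*0.8192 = 4.4953 m
tau1 = m1*g*x_c1 + m2*g*x_c2
     = 6*9.81*1.4695 + 6*9.81*4.4953
     = 86.4926 + 264.5942
     = 351.0868 Nm


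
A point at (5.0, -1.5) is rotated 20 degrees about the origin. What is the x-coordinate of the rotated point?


x' = x*cos(theta) - y*sin(theta)
cos(20 deg) = 0.9397, sin(20 deg) = 0.342
x' = 5.0 * 0.9397 - -1.5 * 0.342
= 4.6985 - -0.513
= 5.2115


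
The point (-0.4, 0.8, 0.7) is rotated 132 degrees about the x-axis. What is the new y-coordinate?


Rotation about x-axis: y' = y*cos(theta) - z*sin(theta)
= 0.8 * -0.6691 - 0.7 * 0.7431
= -1.0555


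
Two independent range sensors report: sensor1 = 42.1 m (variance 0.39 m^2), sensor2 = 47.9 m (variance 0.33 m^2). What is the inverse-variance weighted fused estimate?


w1 = (1/var1) / (1/var1 + 1/var2)
   = 2.5641 / (2.5641 + 3.0303) = 0.4583
w2 = 1 - w1 = 0.5417
fused = w1*s1 + w2*s2 = 19.2958 + 25.9458
= 45.2417 m


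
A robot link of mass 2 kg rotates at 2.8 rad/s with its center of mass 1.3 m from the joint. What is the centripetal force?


F = m * omega^2 * r
= 2 * 2.8^2 * 1.3
= 2 * 7.84 * 1.3
= 20.384 N


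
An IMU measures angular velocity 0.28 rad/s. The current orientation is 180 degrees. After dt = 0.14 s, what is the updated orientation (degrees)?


delta_theta = w * dt = 0.28 * 0.14 = 0.0392 rad
= 2.246 deg
theta_new = 180 + 2.246 = 182.246 deg


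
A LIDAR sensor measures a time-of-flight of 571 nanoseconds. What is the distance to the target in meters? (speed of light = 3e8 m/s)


tof = 571 ns = 5.71e-07 s
dist = c * tof / 2
= 3e8 * 5.71e-07 / 2
= 85.65 m


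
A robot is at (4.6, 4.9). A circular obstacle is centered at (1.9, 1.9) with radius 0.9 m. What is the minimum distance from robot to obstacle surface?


center_dist = sqrt((4.6-1.9)^2 + (4.9-1.9)^2)
= sqrt(7.29 + 9.0)
= 4.0361
min_dist = center_dist - radius = 4.0361 - 0.9 = 3.1361 m


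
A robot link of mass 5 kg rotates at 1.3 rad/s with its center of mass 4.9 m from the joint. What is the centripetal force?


F = m * omega^2 * r
= 5 * 1.3^2 * 4.9
= 5 * 1.69 * 4.9
= 41.405 N


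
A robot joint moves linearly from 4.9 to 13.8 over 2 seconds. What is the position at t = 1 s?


s = t/T = 1/2 = 0.5
p(t) = p0 + (pf-p0)*s
= 4.9 + (13.8 - 4.9) * 0.5
= 9.35


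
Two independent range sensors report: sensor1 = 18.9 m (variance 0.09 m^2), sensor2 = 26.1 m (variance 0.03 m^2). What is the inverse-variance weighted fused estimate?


w1 = (1/var1) / (1/var1 + 1/var2)
   = 11.1111 / (11.1111 + 33.3333) = 0.25
w2 = 1 - w1 = 0.75
fused = w1*s1 + w2*s2 = 4.725 + 19.575
= 24.3 m


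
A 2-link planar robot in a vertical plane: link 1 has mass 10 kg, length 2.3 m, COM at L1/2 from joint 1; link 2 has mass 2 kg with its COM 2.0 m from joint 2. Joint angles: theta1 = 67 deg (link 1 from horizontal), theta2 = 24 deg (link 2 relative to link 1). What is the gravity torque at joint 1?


Horizontal distance from joint 1 to link-1 COM:
  x_c1 = (L1/2)*cos(t1) = 1.15 * 0.3907 = 0.4493 m
Horizontal distance from joint 1 to link-2 COM:
  x_c2 = L1*cos(t1) + Lc2*cos(t1+t2)
       = 2.3*0.3907 + 2.0*-0.0175 = 0.8638 m
tau1 = m1*g*x_c1 + m2*g*x_c2
     = 10*9.81*0.4493 + 2*9.81*0.8638
     = 44.0803 + 16.9473
     = 61.0276 Nm


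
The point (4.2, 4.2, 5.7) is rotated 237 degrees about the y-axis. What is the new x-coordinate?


Rotation about y-axis: x' = x*cos(theta) + z*sin(theta)
= 4.2 * -0.5446 + 5.7 * -0.8387
= -7.0679


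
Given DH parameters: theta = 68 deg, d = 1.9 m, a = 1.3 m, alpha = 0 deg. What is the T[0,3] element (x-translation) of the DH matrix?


T[0,3] = a * cos(theta)
= 1.3 * cos(68 deg)
= 1.3 * 0.3746
= 0.487


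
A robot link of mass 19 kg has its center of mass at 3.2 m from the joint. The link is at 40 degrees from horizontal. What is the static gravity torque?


tau = m*g*L*cos(angle)
= 19 * 9.81 * 3.2 * cos(40 deg)
= 19 * 9.81 * 3.2 * 0.766
= 456.9057 Nm


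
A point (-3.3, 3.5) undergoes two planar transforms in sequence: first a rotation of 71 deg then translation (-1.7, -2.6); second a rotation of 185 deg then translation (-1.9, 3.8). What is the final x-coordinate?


After transform 1:
x1 = cos(71)*-3.3 - sin(71)*3.5 + -1.7 = -6.0837
y1 = sin(71)*-3.3 + cos(71)*3.5 + -2.6 = -4.5807
After transform 2:
x2 = cos(185)*-6.0837 - sin(185)*-4.5807 + -1.9
= 3.7613


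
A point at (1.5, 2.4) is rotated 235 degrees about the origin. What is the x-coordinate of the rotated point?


x' = x*cos(theta) - y*sin(theta)
cos(235 deg) = -0.5736, sin(235 deg) = -0.8192
x' = 1.5 * -0.5736 - 2.4 * -0.8192
= -0.8604 - -1.966
= 1.1056


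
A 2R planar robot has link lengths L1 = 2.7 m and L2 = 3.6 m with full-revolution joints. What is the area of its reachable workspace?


r_max = L1 + L2 = 6.3 m
r_min = |L1 - L2| = 0.9 m
Area = pi*(r_max^2 - r_min^2)
= pi*(39.69 - 0.81)
= pi * 38.88
= 122.1451 m^2


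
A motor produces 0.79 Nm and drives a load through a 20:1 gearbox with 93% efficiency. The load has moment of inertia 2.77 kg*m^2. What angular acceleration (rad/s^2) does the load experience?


tau_out = tau_motor * N * eta
= 0.79 * 20 * 0.93 = 14.694 Nm
alpha = tau_out / I = 14.694 / 2.77
= 5.3047 rad/s^2


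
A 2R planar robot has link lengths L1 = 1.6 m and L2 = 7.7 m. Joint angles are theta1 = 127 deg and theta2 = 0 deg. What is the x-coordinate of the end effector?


Convert angles to radians: theta1 = 2.2166, theta2 = 0.0
x = L1*cos(theta1) + L2*cos(theta1+theta2)
x = -0.9629 + -4.634
x = -5.5969


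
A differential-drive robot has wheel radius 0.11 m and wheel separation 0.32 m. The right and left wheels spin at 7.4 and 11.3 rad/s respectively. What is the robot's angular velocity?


vR = r*wR = 0.11*7.4 = 0.814 m/s
vL = r*wL = 0.11*11.3 = 1.243 m/s
v = (vR+vL)/2 = 1.0285 m/s
omega = (vR-vL)/L = -1.3406 rad/s
angular velocity = -1.3406 rad/s


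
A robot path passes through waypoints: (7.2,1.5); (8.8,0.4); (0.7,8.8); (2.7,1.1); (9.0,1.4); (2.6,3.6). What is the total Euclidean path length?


Segment lengths:
  seg1 = sqrt((1.6)^2 + (-1.1)^2) = 1.9416
  seg2 = sqrt((-8.1)^2 + (8.4)^2) = 11.6692
  seg3 = sqrt((2.0)^2 + (-7.7)^2) = 7.9555
  seg4 = sqrt((6.3)^2 + (0.3)^2) = 6.3071
  seg5 = sqrt((-6.4)^2 + (2.2)^2) = 6.7676
Total = 34.641


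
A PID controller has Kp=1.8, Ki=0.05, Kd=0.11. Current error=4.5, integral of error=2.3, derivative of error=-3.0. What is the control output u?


u = Kp*e + Ki*int(e) + Kd*de/dt
= 1.8*4.5 + 0.05*2.3 + 0.11*(-3.0)
= 8.1 + 0.115 + -0.33
= 7.885


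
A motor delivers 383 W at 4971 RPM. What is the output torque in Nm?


omega = 4971 * 2*pi/60 = 520.5619 rad/s
tau = P / omega = 383 / 520.5619
= 0.7357 Nm


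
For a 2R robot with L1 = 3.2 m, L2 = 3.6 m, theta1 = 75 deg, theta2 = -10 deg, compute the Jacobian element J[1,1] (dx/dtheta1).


J[1,1] = -L1*sin(t1) - L2*sin(t1+t2)
= -3.2*sin(75) - 3.6*sin(65)
= -6.3537


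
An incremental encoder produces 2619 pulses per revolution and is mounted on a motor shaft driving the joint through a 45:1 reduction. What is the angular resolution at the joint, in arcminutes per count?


counts per rev = 2619
effective counts at joint = 2619 * 45 = 117855
resolution = 360*60 / 117855
= 0.1833 arcmin/count


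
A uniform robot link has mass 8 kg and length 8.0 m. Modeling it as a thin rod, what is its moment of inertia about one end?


I = (1/3) * m * L^2
= (1/3) * 8 * 8.0^2
= 0.333333 * 8 * 64.0
= 170.6667 kg*m^2


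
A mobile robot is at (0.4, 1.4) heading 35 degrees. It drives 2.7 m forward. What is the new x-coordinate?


x_new = x0 + d*cos(theta)
= 0.4 + 2.7*cos(35)
= 0.4 + 2.2117
= 2.6117


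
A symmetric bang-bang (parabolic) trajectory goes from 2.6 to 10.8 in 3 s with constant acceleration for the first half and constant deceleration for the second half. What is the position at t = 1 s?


Symmetric rest-to-rest: each phase covers (pf-p0)/2 in time T/2. 0.5*a*(T/2)^2 = (pf-p0)/2 => a = 4*(pf-p0)/T^2
a = 4*(10.8-2.6)/3^2 = 3.6444
t = 1 is in the acceleration phase (t <= T/2).
p = p0 + 0.5*a*t^2 = 2.6 + 0.5*3.6444*1^2
= 4.4222


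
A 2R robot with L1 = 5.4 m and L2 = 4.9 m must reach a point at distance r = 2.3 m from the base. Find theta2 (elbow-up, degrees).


cos(theta2) = (r^2 - L1^2 - L2^2) / (2*L1*L2)
cos(theta2) = (5.29 - 29.16 - 24.01) / 52.92
cos(theta2) = -0.904762
theta2 = 154.7912 degrees


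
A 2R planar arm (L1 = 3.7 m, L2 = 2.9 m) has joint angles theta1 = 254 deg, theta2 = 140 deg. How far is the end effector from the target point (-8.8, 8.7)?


End effector via forward kinematics:
x = L1*cos(t1) + L2*cos(t1+t2) = 1.3844
y = L1*sin(t1) + L2*sin(t1+t2) = -1.935
Distance to target:
d = sqrt((-8.8 - 1.3844)^2 + (8.7 - -1.935)^2)
= sqrt(103.721 + 113.1034)
= 14.725 m


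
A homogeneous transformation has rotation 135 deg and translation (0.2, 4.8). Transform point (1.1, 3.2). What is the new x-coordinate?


x' = cos(theta)*px - sin(theta)*py + tx
= -0.7071*1.1 - 0.7071*3.2 + 0.2
= -2.8406


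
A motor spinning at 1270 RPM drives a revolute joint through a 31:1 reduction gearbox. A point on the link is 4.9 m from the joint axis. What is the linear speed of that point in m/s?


omega_motor = 1270 * 2*pi/60 = 132.9941 rad/s
omega_joint = omega_motor / 31 = 4.2901 rad/s
v = omega_joint * r = 4.2901 * 4.9
= 21.0216 m/s


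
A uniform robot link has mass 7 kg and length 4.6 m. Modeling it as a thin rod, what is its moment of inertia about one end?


I = (1/3) * m * L^2
= (1/3) * 7 * 4.6^2
= 0.333333 * 7 * 21.16
= 49.3733 kg*m^2


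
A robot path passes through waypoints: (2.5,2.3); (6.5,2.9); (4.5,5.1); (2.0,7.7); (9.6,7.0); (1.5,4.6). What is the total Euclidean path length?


Segment lengths:
  seg1 = sqrt((4.0)^2 + (0.6)^2) = 4.0447
  seg2 = sqrt((-2.0)^2 + (2.2)^2) = 2.9732
  seg3 = sqrt((-2.5)^2 + (2.6)^2) = 3.6069
  seg4 = sqrt((7.6)^2 + (-0.7)^2) = 7.6322
  seg5 = sqrt((-8.1)^2 + (-2.4)^2) = 8.4481
Total = 26.7051


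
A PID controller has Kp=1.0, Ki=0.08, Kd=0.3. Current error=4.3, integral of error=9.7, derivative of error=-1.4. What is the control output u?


u = Kp*e + Ki*int(e) + Kd*de/dt
= 1.0*4.3 + 0.08*9.7 + 0.3*(-1.4)
= 4.3 + 0.776 + -0.42
= 4.656


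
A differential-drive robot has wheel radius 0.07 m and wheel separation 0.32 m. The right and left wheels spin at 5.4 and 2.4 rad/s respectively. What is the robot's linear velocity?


vR = r*wR = 0.07*5.4 = 0.378 m/s
vL = r*wL = 0.07*2.4 = 0.168 m/s
v = (vR+vL)/2 = 0.273 m/s
omega = (vR-vL)/L = 0.6563 rad/s
linear velocity = 0.273 m/s


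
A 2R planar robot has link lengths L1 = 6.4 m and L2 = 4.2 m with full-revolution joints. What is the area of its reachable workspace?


r_max = L1 + L2 = 10.6 m
r_min = |L1 - L2| = 2.2 m
Area = pi*(r_max^2 - r_min^2)
= pi*(112.36 - 4.84)
= pi * 107.52
= 337.784 m^2


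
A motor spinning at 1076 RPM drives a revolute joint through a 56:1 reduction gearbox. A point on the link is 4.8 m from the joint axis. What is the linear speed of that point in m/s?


omega_motor = 1076 * 2*pi/60 = 112.6785 rad/s
omega_joint = omega_motor / 56 = 2.0121 rad/s
v = omega_joint * r = 2.0121 * 4.8
= 9.6582 m/s


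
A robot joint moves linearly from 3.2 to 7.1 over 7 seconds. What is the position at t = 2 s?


s = t/T = 2/7 = 0.2857
p(t) = p0 + (pf-p0)*s
= 3.2 + (7.1 - 3.2) * 0.2857
= 4.3143


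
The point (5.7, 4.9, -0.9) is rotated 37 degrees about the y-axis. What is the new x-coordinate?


Rotation about y-axis: x' = x*cos(theta) + z*sin(theta)
= 5.7 * 0.7986 + -0.9 * 0.6018
= 4.0106


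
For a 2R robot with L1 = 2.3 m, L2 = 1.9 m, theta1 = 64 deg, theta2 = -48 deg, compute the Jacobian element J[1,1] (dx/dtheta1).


J[1,1] = -L1*sin(t1) - L2*sin(t1+t2)
= -2.3*sin(64) - 1.9*sin(16)
= -2.5909


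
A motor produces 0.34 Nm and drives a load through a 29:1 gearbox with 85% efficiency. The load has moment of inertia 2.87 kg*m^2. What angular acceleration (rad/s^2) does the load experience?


tau_out = tau_motor * N * eta
= 0.34 * 29 * 0.85 = 8.381 Nm
alpha = tau_out / I = 8.381 / 2.87
= 2.9202 rad/s^2


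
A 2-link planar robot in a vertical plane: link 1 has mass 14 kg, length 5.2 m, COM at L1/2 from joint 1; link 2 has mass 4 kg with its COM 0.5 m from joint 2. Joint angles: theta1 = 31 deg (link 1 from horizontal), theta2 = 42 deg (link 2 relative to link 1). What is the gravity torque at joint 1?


Horizontal distance from joint 1 to link-1 COM:
  x_c1 = (L1/2)*cos(t1) = 2.6 * 0.8572 = 2.2286 m
Horizontal distance from joint 1 to link-2 COM:
  x_c2 = L1*cos(t1) + Lc2*cos(t1+t2)
       = 5.2*0.8572 + 0.5*0.2924 = 4.6035 m
tau1 = m1*g*x_c1 + m2*g*x_c2
     = 14*9.81*2.2286 + 4*9.81*4.6035
     = 306.0807 + 180.6396
     = 486.7203 Nm


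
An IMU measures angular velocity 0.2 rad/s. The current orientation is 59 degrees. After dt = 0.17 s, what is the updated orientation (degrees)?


delta_theta = w * dt = 0.2 * 0.17 = 0.034 rad
= 1.9481 deg
theta_new = 59 + 1.9481 = 60.9481 deg


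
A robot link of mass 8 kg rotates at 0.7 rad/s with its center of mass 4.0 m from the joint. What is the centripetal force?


F = m * omega^2 * r
= 8 * 0.7^2 * 4.0
= 8 * 0.49 * 4.0
= 15.68 N


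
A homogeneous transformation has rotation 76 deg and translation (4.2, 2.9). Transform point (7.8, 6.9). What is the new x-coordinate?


x' = cos(theta)*px - sin(theta)*py + tx
= 0.2419*7.8 - 0.9703*6.9 + 4.2
= -0.608


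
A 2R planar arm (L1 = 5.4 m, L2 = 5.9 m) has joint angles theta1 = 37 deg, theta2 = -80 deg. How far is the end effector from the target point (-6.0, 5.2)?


End effector via forward kinematics:
x = L1*cos(t1) + L2*cos(t1+t2) = 8.6276
y = L1*sin(t1) + L2*sin(t1+t2) = -0.774
Distance to target:
d = sqrt((-6.0 - 8.6276)^2 + (5.2 - -0.774)^2)
= sqrt(213.9672 + 35.6885)
= 15.8005 m


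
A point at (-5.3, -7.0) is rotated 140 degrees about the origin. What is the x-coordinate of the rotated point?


x' = x*cos(theta) - y*sin(theta)
cos(140 deg) = -0.766, sin(140 deg) = 0.6428
x' = -5.3 * -0.766 - -7.0 * 0.6428
= 4.06 - -4.4995
= 8.5595


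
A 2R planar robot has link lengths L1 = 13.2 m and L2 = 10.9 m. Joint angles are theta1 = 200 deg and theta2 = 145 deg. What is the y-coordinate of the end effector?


Convert angles to radians: theta1 = 3.4907, theta2 = 2.5307
y = L1*sin(theta1) + L2*sin(theta1+theta2)
y = -4.5147 + -2.8211
y = -7.3358


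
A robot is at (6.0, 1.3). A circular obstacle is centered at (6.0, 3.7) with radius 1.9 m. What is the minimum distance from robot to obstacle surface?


center_dist = sqrt((6.0-6.0)^2 + (1.3-3.7)^2)
= sqrt(0.0 + 5.76)
= 2.4
min_dist = center_dist - radius = 2.4 - 1.9 = 0.5 m


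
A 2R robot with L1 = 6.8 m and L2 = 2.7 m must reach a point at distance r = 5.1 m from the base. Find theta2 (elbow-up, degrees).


cos(theta2) = (r^2 - L1^2 - L2^2) / (2*L1*L2)
cos(theta2) = (26.01 - 46.24 - 7.29) / 36.72
cos(theta2) = -0.749455
theta2 = 138.5432 degrees


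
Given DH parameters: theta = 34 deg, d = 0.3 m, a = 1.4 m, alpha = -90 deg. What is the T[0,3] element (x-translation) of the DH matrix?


T[0,3] = a * cos(theta)
= 1.4 * cos(34 deg)
= 1.4 * 0.829
= 1.1607


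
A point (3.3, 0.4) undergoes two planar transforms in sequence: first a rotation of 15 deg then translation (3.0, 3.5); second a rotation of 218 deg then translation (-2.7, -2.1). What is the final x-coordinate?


After transform 1:
x1 = cos(15)*3.3 - sin(15)*0.4 + 3.0 = 6.084
y1 = sin(15)*3.3 + cos(15)*0.4 + 3.5 = 4.7405
After transform 2:
x2 = cos(218)*6.084 - sin(218)*4.7405 + -2.7
= -4.5758


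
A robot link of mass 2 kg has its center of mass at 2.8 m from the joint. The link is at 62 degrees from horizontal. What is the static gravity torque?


tau = m*g*L*cos(angle)
= 2 * 9.81 * 2.8 * cos(62 deg)
= 2 * 9.81 * 2.8 * 0.4695
= 25.7909 Nm


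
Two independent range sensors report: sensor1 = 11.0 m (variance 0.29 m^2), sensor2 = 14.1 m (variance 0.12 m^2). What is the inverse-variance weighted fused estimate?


w1 = (1/var1) / (1/var1 + 1/var2)
   = 3.4483 / (3.4483 + 8.3333) = 0.2927
w2 = 1 - w1 = 0.7073
fused = w1*s1 + w2*s2 = 3.2195 + 9.9732
= 13.1927 m


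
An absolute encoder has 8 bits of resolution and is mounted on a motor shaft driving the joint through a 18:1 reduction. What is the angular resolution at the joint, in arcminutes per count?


counts = 2^8 = 256
effective counts at joint = 256 * 18 = 4608
resolution = 360*60 / 4608
= 4.6875 arcmin/count


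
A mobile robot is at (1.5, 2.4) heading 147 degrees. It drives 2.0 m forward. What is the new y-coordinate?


y_new = y0 + d*sin(theta)
= 2.4 + 2.0*sin(147)
= 2.4 + 1.0893
= 3.4893


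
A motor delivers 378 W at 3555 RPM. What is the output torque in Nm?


omega = 3555 * 2*pi/60 = 372.2787 rad/s
tau = P / omega = 378 / 372.2787
= 1.0154 Nm


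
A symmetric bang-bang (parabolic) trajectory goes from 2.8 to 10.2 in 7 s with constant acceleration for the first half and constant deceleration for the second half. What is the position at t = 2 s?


Symmetric rest-to-rest: each phase covers (pf-p0)/2 in time T/2. 0.5*a*(T/2)^2 = (pf-p0)/2 => a = 4*(pf-p0)/T^2
a = 4*(10.2-2.8)/7^2 = 0.6041
t = 2 is in the acceleration phase (t <= T/2).
p = p0 + 0.5*a*t^2 = 2.8 + 0.5*0.6041*2^2
= 4.0082


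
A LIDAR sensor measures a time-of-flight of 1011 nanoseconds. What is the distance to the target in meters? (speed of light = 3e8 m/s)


tof = 1011 ns = 1.011e-06 s
dist = c * tof / 2
= 3e8 * 1.011e-06 / 2
= 151.65 m


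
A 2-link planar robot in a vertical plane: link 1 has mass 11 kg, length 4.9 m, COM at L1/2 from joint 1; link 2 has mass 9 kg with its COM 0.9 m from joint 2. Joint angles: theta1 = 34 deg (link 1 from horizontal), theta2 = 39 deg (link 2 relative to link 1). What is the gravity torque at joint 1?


Horizontal distance from joint 1 to link-1 COM:
  x_c1 = (L1/2)*cos(t1) = 2.45 * 0.829 = 2.0311 m
Horizontal distance from joint 1 to link-2 COM:
  x_c2 = L1*cos(t1) + Lc2*cos(t1+t2)
       = 4.9*0.829 + 0.9*0.2924 = 4.3254 m
tau1 = m1*g*x_c1 + m2*g*x_c2
     = 11*9.81*2.0311 + 9*9.81*4.3254
     = 219.1805 + 381.8912
     = 601.0718 Nm


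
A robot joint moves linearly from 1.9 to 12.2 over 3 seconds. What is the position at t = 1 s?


s = t/T = 1/3 = 0.3333
p(t) = p0 + (pf-p0)*s
= 1.9 + (12.2 - 1.9) * 0.3333
= 5.3333


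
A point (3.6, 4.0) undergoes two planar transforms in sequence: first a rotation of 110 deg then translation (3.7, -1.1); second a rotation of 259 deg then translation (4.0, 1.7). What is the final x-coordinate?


After transform 1:
x1 = cos(110)*3.6 - sin(110)*4.0 + 3.7 = -1.29
y1 = sin(110)*3.6 + cos(110)*4.0 + -1.1 = 0.9148
After transform 2:
x2 = cos(259)*-1.29 - sin(259)*0.9148 + 4.0
= 5.1442


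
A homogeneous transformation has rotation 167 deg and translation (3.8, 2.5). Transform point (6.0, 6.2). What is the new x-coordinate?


x' = cos(theta)*px - sin(theta)*py + tx
= -0.9744*6.0 - 0.225*6.2 + 3.8
= -3.4409


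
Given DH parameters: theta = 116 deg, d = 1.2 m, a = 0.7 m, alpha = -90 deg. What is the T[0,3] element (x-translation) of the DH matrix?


T[0,3] = a * cos(theta)
= 0.7 * cos(116 deg)
= 0.7 * -0.4384
= -0.3069


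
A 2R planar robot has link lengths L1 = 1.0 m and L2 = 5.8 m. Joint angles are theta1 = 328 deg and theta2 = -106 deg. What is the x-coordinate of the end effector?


Convert angles to radians: theta1 = 5.7247, theta2 = -1.85
x = L1*cos(theta1) + L2*cos(theta1+theta2)
x = 0.848 + -4.3102
x = -3.4622


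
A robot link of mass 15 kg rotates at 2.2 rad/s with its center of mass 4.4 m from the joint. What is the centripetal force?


F = m * omega^2 * r
= 15 * 2.2^2 * 4.4
= 15 * 4.84 * 4.4
= 319.44 N


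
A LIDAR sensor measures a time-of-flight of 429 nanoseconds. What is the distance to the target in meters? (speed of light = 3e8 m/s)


tof = 429 ns = 4.29e-07 s
dist = c * tof / 2
= 3e8 * 4.29e-07 / 2
= 64.35 m


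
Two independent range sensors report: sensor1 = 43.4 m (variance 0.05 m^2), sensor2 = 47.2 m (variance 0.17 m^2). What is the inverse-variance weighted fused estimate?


w1 = (1/var1) / (1/var1 + 1/var2)
   = 20.0 / (20.0 + 5.8824) = 0.7727
w2 = 1 - w1 = 0.2273
fused = w1*s1 + w2*s2 = 33.5364 + 10.7273
= 44.2636 m


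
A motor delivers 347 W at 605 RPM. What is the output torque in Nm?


omega = 605 * 2*pi/60 = 63.3555 rad/s
tau = P / omega = 347 / 63.3555
= 5.477 Nm


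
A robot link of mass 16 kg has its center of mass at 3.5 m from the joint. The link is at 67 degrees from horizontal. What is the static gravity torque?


tau = m*g*L*cos(angle)
= 16 * 9.81 * 3.5 * cos(67 deg)
= 16 * 9.81 * 3.5 * 0.3907
= 214.6521 Nm


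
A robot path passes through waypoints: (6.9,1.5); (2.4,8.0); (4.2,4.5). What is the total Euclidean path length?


Segment lengths:
  seg1 = sqrt((-4.5)^2 + (6.5)^2) = 7.9057
  seg2 = sqrt((1.8)^2 + (-3.5)^2) = 3.9357
Total = 11.8414


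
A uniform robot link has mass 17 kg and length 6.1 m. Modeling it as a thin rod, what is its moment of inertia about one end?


I = (1/3) * m * L^2
= (1/3) * 17 * 6.1^2
= 0.333333 * 17 * 37.21
= 210.8567 kg*m^2


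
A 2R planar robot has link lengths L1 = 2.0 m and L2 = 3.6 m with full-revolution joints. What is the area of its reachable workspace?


r_max = L1 + L2 = 5.6 m
r_min = |L1 - L2| = 1.6 m
Area = pi*(r_max^2 - r_min^2)
= pi*(31.36 - 2.56)
= pi * 28.8
= 90.4779 m^2


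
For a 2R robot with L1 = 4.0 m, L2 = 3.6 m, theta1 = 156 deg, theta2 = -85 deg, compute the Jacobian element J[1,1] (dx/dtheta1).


J[1,1] = -L1*sin(t1) - L2*sin(t1+t2)
= -4.0*sin(156) - 3.6*sin(71)
= -5.0308


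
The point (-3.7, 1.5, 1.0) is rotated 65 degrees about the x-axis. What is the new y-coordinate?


Rotation about x-axis: y' = y*cos(theta) - z*sin(theta)
= 1.5 * 0.4226 - 1.0 * 0.9063
= -0.2724


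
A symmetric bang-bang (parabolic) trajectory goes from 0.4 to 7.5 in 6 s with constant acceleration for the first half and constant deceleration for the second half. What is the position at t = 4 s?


Symmetric rest-to-rest: each phase covers (pf-p0)/2 in time T/2. 0.5*a*(T/2)^2 = (pf-p0)/2 => a = 4*(pf-p0)/T^2
a = 4*(7.5-0.4)/6^2 = 0.7889
t = 4 is in the deceleration phase (t > T/2).
p = pf - 0.5*a*(T-t)^2 = 7.5 - 0.5*0.7889*2^2
= 5.9222


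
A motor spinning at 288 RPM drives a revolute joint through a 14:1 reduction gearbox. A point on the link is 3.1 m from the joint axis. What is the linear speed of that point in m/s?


omega_motor = 288 * 2*pi/60 = 30.1593 rad/s
omega_joint = omega_motor / 14 = 2.1542 rad/s
v = omega_joint * r = 2.1542 * 3.1
= 6.6781 m/s


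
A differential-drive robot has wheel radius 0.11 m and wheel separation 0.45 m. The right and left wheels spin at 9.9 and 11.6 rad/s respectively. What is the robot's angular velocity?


vR = r*wR = 0.11*9.9 = 1.089 m/s
vL = r*wL = 0.11*11.6 = 1.276 m/s
v = (vR+vL)/2 = 1.1825 m/s
omega = (vR-vL)/L = -0.4156 rad/s
angular velocity = -0.4156 rad/s


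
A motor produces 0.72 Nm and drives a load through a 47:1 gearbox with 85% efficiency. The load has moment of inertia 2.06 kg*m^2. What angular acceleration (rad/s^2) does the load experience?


tau_out = tau_motor * N * eta
= 0.72 * 47 * 0.85 = 28.764 Nm
alpha = tau_out / I = 28.764 / 2.06
= 13.9631 rad/s^2


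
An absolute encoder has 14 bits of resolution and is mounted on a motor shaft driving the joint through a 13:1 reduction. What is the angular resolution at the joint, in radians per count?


counts = 2^14 = 16384
effective counts at joint = 16384 * 13 = 212992
resolution = 2*pi / 212992
= 2.9500e-05 rad/count


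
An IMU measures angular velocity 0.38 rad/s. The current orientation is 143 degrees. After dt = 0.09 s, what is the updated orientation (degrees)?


delta_theta = w * dt = 0.38 * 0.09 = 0.0342 rad
= 1.9595 deg
theta_new = 143 + 1.9595 = 144.9595 deg


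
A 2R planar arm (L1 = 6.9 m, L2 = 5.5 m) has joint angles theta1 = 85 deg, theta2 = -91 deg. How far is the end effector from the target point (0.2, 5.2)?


End effector via forward kinematics:
x = L1*cos(t1) + L2*cos(t1+t2) = 6.0712
y = L1*sin(t1) + L2*sin(t1+t2) = 6.2988
Distance to target:
d = sqrt((0.2 - 6.0712)^2 + (5.2 - 6.2988)^2)
= sqrt(34.4715 + 1.2074)
= 5.9732 m


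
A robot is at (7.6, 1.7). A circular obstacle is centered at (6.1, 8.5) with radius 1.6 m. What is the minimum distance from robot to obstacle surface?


center_dist = sqrt((7.6-6.1)^2 + (1.7-8.5)^2)
= sqrt(2.25 + 46.24)
= 6.9635
min_dist = center_dist - radius = 6.9635 - 1.6 = 5.3635 m


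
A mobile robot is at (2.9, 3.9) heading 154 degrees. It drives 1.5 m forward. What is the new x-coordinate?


x_new = x0 + d*cos(theta)
= 2.9 + 1.5*cos(154)
= 2.9 + -1.3482
= 1.5518


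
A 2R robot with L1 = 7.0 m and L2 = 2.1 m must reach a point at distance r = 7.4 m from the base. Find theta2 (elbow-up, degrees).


cos(theta2) = (r^2 - L1^2 - L2^2) / (2*L1*L2)
cos(theta2) = (54.76 - 49.0 - 4.41) / 29.4
cos(theta2) = 0.045918
theta2 = 87.3681 degrees


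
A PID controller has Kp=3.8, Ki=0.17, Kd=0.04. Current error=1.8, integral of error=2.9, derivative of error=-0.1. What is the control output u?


u = Kp*e + Ki*int(e) + Kd*de/dt
= 3.8*1.8 + 0.17*2.9 + 0.04*(-0.1)
= 6.84 + 0.493 + -0.004
= 7.329


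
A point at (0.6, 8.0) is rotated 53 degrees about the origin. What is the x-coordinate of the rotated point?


x' = x*cos(theta) - y*sin(theta)
cos(53 deg) = 0.6018, sin(53 deg) = 0.7986
x' = 0.6 * 0.6018 - 8.0 * 0.7986
= 0.3611 - 6.3891
= -6.028


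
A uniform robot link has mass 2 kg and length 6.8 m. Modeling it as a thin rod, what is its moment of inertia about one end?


I = (1/3) * m * L^2
= (1/3) * 2 * 6.8^2
= 0.333333 * 2 * 46.24
= 30.8267 kg*m^2


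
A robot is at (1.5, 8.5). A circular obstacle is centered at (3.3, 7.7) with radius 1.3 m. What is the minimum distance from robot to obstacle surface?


center_dist = sqrt((1.5-3.3)^2 + (8.5-7.7)^2)
= sqrt(3.24 + 0.64)
= 1.9698
min_dist = center_dist - radius = 1.9698 - 1.3 = 0.6698 m


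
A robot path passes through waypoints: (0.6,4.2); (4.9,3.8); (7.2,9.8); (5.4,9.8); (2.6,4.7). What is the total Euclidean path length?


Segment lengths:
  seg1 = sqrt((4.3)^2 + (-0.4)^2) = 4.3186
  seg2 = sqrt((2.3)^2 + (6.0)^2) = 6.4257
  seg3 = sqrt((-1.8)^2 + (0.0)^2) = 1.8
  seg4 = sqrt((-2.8)^2 + (-5.1)^2) = 5.8181
Total = 18.3624


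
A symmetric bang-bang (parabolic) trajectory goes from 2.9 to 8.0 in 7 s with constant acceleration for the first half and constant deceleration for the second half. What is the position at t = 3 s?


Symmetric rest-to-rest: each phase covers (pf-p0)/2 in time T/2. 0.5*a*(T/2)^2 = (pf-p0)/2 => a = 4*(pf-p0)/T^2
a = 4*(8.0-2.9)/7^2 = 0.4163
t = 3 is in the acceleration phase (t <= T/2).
p = p0 + 0.5*a*t^2 = 2.9 + 0.5*0.4163*3^2
= 4.7735


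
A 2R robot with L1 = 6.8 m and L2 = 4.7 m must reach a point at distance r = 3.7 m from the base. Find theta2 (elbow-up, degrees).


cos(theta2) = (r^2 - L1^2 - L2^2) / (2*L1*L2)
cos(theta2) = (13.69 - 46.24 - 22.09) / 63.92
cos(theta2) = -0.854819
theta2 = 148.7397 degrees


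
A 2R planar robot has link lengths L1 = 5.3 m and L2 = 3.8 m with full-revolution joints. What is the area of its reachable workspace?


r_max = L1 + L2 = 9.1 m
r_min = |L1 - L2| = 1.5 m
Area = pi*(r_max^2 - r_min^2)
= pi*(82.81 - 2.25)
= pi * 80.56
= 253.0867 m^2


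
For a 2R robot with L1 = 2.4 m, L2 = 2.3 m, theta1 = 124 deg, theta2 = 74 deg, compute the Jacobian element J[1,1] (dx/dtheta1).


J[1,1] = -L1*sin(t1) - L2*sin(t1+t2)
= -2.4*sin(124) - 2.3*sin(198)
= -1.279


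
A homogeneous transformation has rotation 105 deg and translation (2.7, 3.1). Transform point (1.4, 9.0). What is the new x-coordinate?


x' = cos(theta)*px - sin(theta)*py + tx
= -0.2588*1.4 - 0.9659*9.0 + 2.7
= -6.3557


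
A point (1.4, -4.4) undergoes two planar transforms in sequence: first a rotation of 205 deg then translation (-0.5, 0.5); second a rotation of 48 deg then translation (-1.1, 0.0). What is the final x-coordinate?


After transform 1:
x1 = cos(205)*1.4 - sin(205)*-4.4 + -0.5 = -3.6284
y1 = sin(205)*1.4 + cos(205)*-4.4 + 0.5 = 3.8961
After transform 2:
x2 = cos(48)*-3.6284 - sin(48)*3.8961 + -1.1
= -6.4232


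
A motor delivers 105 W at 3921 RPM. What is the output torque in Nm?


omega = 3921 * 2*pi/60 = 410.6062 rad/s
tau = P / omega = 105 / 410.6062
= 0.2557 Nm


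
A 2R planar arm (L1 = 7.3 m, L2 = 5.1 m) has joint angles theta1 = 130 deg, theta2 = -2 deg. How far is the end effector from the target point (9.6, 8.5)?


End effector via forward kinematics:
x = L1*cos(t1) + L2*cos(t1+t2) = -7.8322
y = L1*sin(t1) + L2*sin(t1+t2) = 9.611
Distance to target:
d = sqrt((9.6 - -7.8322)^2 + (8.5 - 9.611)^2)
= sqrt(303.8824 + 1.2343)
= 17.4676 m


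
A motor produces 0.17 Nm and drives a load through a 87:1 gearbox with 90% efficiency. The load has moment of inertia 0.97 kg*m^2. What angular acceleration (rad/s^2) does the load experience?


tau_out = tau_motor * N * eta
= 0.17 * 87 * 0.9 = 13.311 Nm
alpha = tau_out / I = 13.311 / 0.97
= 13.7227 rad/s^2


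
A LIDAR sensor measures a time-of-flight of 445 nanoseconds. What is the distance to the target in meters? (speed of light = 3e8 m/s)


tof = 445 ns = 4.45e-07 s
dist = c * tof / 2
= 3e8 * 4.45e-07 / 2
= 66.75 m


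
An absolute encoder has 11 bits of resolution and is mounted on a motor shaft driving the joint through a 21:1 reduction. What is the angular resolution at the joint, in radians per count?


counts = 2^11 = 2048
effective counts at joint = 2048 * 21 = 43008
resolution = 2*pi / 43008
= 1.4609e-04 rad/count


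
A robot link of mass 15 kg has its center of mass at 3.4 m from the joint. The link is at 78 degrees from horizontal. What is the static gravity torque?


tau = m*g*L*cos(angle)
= 15 * 9.81 * 3.4 * cos(78 deg)
= 15 * 9.81 * 3.4 * 0.2079
= 104.0203 Nm


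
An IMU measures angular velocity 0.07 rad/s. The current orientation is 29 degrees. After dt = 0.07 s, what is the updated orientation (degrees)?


delta_theta = w * dt = 0.07 * 0.07 = 0.0049 rad
= 0.2807 deg
theta_new = 29 + 0.2807 = 29.2807 deg


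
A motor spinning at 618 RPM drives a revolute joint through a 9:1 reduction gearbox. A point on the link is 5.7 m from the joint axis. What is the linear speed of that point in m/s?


omega_motor = 618 * 2*pi/60 = 64.7168 rad/s
omega_joint = omega_motor / 9 = 7.1908 rad/s
v = omega_joint * r = 7.1908 * 5.7
= 40.9873 m/s


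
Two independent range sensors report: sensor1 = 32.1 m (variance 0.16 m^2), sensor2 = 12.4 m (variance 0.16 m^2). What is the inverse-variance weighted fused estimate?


w1 = (1/var1) / (1/var1 + 1/var2)
   = 6.25 / (6.25 + 6.25) = 0.5
w2 = 1 - w1 = 0.5
fused = w1*s1 + w2*s2 = 16.05 + 6.2
= 22.25 m


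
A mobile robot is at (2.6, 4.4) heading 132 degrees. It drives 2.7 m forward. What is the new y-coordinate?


y_new = y0 + d*sin(theta)
= 4.4 + 2.7*sin(132)
= 4.4 + 2.0065
= 6.4065


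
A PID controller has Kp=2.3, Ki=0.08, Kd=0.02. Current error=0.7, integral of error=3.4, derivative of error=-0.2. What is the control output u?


u = Kp*e + Ki*int(e) + Kd*de/dt
= 2.3*0.7 + 0.08*3.4 + 0.02*(-0.2)
= 1.61 + 0.272 + -0.004
= 1.878


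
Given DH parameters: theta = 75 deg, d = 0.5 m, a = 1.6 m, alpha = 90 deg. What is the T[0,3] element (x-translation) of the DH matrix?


T[0,3] = a * cos(theta)
= 1.6 * cos(75 deg)
= 1.6 * 0.2588
= 0.4141


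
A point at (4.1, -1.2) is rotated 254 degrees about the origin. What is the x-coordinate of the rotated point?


x' = x*cos(theta) - y*sin(theta)
cos(254 deg) = -0.2756, sin(254 deg) = -0.9613
x' = 4.1 * -0.2756 - -1.2 * -0.9613
= -1.1301 - 1.1535
= -2.2836


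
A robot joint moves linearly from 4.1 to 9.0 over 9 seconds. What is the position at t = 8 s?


s = t/T = 8/9 = 0.8889
p(t) = p0 + (pf-p0)*s
= 4.1 + (9.0 - 4.1) * 0.8889
= 8.4556


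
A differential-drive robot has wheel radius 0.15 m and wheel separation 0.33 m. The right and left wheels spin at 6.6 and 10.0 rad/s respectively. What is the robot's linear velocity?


vR = r*wR = 0.15*6.6 = 0.99 m/s
vL = r*wL = 0.15*10.0 = 1.5 m/s
v = (vR+vL)/2 = 1.245 m/s
omega = (vR-vL)/L = -1.5455 rad/s
linear velocity = 1.245 m/s


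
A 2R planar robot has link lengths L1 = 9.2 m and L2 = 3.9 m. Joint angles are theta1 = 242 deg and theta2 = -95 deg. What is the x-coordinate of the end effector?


Convert angles to radians: theta1 = 4.2237, theta2 = -1.6581
x = L1*cos(theta1) + L2*cos(theta1+theta2)
x = -4.3191 + -3.2708
x = -7.59


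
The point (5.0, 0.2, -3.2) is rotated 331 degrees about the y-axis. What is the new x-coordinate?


Rotation about y-axis: x' = x*cos(theta) + z*sin(theta)
= 5.0 * 0.8746 + -3.2 * -0.4848
= 5.9245


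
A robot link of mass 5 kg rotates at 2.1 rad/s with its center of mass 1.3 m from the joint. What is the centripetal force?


F = m * omega^2 * r
= 5 * 2.1^2 * 1.3
= 5 * 4.41 * 1.3
= 28.665 N


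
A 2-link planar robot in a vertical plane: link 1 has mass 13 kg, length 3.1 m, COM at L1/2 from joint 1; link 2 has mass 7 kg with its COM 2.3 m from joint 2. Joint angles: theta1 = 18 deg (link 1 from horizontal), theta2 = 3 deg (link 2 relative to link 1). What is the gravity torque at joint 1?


Horizontal distance from joint 1 to link-1 COM:
  x_c1 = (L1/2)*cos(t1) = 1.55 * 0.9511 = 1.4741 m
Horizontal distance from joint 1 to link-2 COM:
  x_c2 = L1*cos(t1) + Lc2*cos(t1+t2)
       = 3.1*0.9511 + 2.3*0.9336 = 5.0955 m
tau1 = m1*g*x_c1 + m2*g*x_c2
     = 13*9.81*1.4741 + 7*9.81*5.0955
     = 187.9968 + 349.9087
     = 537.9055 Nm


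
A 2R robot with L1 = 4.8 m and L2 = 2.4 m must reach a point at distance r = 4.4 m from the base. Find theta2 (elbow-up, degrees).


cos(theta2) = (r^2 - L1^2 - L2^2) / (2*L1*L2)
cos(theta2) = (19.36 - 23.04 - 5.76) / 23.04
cos(theta2) = -0.409722
theta2 = 114.1874 degrees


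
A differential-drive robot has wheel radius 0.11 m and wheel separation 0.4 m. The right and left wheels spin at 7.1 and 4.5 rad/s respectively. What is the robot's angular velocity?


vR = r*wR = 0.11*7.1 = 0.781 m/s
vL = r*wL = 0.11*4.5 = 0.495 m/s
v = (vR+vL)/2 = 0.638 m/s
omega = (vR-vL)/L = 0.715 rad/s
angular velocity = 0.715 rad/s
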